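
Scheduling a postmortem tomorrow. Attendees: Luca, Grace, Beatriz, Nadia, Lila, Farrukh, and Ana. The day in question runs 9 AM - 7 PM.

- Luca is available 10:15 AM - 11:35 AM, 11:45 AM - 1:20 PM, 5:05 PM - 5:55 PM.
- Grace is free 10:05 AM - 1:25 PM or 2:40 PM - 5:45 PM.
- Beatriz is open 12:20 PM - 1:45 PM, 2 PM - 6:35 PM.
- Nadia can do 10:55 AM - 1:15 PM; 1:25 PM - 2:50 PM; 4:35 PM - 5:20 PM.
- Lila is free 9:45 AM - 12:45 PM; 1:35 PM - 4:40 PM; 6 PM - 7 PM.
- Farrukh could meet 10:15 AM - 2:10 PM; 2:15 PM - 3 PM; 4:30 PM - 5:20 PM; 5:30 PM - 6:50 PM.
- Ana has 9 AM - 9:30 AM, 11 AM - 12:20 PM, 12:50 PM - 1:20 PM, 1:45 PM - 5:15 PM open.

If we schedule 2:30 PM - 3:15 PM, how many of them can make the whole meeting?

Beatriz, Lila, and Ana can make the full 14:30-15:15 slot — that's 3.

3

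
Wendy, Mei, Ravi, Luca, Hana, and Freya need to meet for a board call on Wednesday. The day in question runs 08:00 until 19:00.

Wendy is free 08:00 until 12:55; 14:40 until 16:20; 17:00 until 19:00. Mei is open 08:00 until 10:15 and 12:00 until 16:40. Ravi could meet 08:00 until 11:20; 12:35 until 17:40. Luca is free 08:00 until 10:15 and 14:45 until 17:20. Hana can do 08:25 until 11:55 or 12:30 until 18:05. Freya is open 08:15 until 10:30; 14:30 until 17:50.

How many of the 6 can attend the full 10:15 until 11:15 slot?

3

Wendy, Ravi, and Hana can make the full 10:15-11:15 slot — that's 3.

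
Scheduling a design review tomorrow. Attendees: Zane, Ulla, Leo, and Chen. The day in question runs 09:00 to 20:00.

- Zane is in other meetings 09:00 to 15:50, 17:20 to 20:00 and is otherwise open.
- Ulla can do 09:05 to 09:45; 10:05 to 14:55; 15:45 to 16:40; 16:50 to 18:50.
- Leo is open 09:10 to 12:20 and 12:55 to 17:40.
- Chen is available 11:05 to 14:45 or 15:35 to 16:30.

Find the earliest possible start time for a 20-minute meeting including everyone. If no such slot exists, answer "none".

Zane free: 15:50-17:20 (invert busy blocks within the working day).
Ulla free: 09:05-09:45, 10:05-14:55, 15:45-16:40, 16:50-18:50.
Leo free: 09:10-12:20, 12:55-17:40.
Chen free: 11:05-14:45, 15:35-16:30.
Zane ∩ Ulla: 15:50-16:40, 16:50-17:20.
Zane ∩ Ulla ∩ Leo: 15:50-16:40, 16:50-17:20.
Zane ∩ Ulla ∩ Leo ∩ Chen: 15:50-16:30.
Those are the intersection windows.
The first common window of at least 20 minutes is 15:50-16:30, so the earliest start is 15:50.

15:50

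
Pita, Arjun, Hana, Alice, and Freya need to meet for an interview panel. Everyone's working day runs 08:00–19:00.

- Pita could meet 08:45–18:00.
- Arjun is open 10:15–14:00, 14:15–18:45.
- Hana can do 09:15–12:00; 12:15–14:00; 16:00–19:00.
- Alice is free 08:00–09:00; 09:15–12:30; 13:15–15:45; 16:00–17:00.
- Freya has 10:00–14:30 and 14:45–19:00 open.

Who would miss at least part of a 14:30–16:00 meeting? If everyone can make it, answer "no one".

Alice, Freya, Hana

Pita: free for 14:30-16:00. Arjun: free for 14:30-16:00. Hana: not fully free for 14:30-16:00. Alice: not fully free for 14:30-16:00. Freya: not fully free for 14:30-16:00.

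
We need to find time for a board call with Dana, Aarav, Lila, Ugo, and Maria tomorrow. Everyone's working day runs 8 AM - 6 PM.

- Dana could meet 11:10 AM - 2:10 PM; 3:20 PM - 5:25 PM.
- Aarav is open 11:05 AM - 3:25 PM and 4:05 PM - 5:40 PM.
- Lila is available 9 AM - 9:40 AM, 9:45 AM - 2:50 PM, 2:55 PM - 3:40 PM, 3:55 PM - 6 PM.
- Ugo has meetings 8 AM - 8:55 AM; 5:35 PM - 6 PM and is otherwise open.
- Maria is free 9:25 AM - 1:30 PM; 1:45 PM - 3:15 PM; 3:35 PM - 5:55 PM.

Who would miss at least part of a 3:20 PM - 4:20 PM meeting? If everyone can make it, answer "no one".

Dana free: 11:10-14:10, 15:20-17:25.
Aarav free: 11:05-15:25, 16:05-17:40.
Lila free: 09:00-09:40, 09:45-14:50, 14:55-15:40, 15:55-18:00.
Ugo free: 08:55-17:35 (invert busy blocks within the working day).
Maria free: 09:25-13:30, 13:45-15:15, 15:35-17:55.
Dana: free for 15:20-16:20. Aarav: not fully free for 15:20-16:20. Lila: not fully free for 15:20-16:20. Ugo: free for 15:20-16:20. Maria: not fully free for 15:20-16:20.

Aarav, Lila, Maria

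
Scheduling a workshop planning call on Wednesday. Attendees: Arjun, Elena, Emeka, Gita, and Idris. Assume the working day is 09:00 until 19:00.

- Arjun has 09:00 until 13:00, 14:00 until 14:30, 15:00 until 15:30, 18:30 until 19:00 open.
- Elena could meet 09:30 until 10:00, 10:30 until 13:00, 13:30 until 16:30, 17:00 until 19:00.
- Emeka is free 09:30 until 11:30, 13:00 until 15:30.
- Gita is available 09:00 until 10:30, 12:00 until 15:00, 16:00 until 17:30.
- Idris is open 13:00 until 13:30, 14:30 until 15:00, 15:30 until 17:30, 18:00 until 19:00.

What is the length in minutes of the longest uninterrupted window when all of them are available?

0

Arjun ∩ Elena: 09:30-10:00, 10:30-13:00, 14:00-14:30, 15:00-15:30, 18:30-19:00.
Arjun ∩ Elena ∩ Emeka: 09:30-10:00, 10:30-11:30, 14:00-14:30, 15:00-15:30.
Arjun ∩ Elena ∩ Emeka ∩ Gita: 09:30-10:00, 14:00-14:30.
Arjun ∩ Elena ∩ Emeka ∩ Gita ∩ Idris: ∅.
There is no time when everyone is free.
No common window exists, so the longest block is 0 minutes.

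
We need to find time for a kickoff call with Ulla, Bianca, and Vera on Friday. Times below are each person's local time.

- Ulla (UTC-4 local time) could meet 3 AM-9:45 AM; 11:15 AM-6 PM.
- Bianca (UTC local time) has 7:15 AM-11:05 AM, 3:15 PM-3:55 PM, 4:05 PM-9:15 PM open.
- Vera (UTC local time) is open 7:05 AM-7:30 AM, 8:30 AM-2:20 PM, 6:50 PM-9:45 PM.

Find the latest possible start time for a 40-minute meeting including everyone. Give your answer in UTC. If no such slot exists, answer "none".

Ulla in UTC: 07:00-13:45, 15:15-22:00 (add 4h to convert from UTC-4).
Bianca in UTC: 07:15-11:05, 15:15-15:55, 16:05-21:15.
Vera in UTC: 07:05-07:30, 08:30-14:20, 18:50-21:45.
Ulla ∩ Bianca: 07:15-11:05, 15:15-15:55, 16:05-21:15.
Ulla ∩ Bianca ∩ Vera: 07:15-07:30, 08:30-11:05, 18:50-21:15.
The last common window of at least 40 minutes is 18:50-21:15; a 40-minute meeting can start as late as 20:35 and still end by 21:15.

20:35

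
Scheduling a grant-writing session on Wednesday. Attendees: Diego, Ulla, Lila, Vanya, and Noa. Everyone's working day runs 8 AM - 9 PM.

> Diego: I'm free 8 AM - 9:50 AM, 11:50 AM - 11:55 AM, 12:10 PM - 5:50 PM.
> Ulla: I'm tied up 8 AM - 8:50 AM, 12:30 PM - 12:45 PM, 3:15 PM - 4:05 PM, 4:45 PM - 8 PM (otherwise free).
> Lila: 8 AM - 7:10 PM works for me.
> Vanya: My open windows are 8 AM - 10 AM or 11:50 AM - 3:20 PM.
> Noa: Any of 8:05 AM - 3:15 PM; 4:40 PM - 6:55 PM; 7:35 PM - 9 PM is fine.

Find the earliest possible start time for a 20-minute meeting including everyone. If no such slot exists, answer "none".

Diego free: 08:00-09:50, 11:50-11:55, 12:10-17:50.
Ulla free: 08:50-12:30, 12:45-15:15, 16:05-16:45, 20:00-21:00 (invert busy blocks within the working day).
Lila free: 08:00-19:10.
Vanya free: 08:00-10:00, 11:50-15:20.
Noa free: 08:05-15:15, 16:40-18:55, 19:35-21:00.
Diego ∩ Ulla: 08:50-09:50, 11:50-11:55, 12:10-12:30, 12:45-15:15, 16:05-16:45.
Diego ∩ Ulla ∩ Lila: 08:50-09:50, 11:50-11:55, 12:10-12:30, 12:45-15:15, 16:05-16:45.
Diego ∩ Ulla ∩ Lila ∩ Vanya: 08:50-09:50, 11:50-11:55, 12:10-12:30, 12:45-15:15.
Diego ∩ Ulla ∩ Lila ∩ Vanya ∩ Noa: 08:50-09:50, 11:50-11:55, 12:10-12:30, 12:45-15:15.
The first common window of at least 20 minutes is 08:50-09:50, so the earliest start is 08:50.

08:50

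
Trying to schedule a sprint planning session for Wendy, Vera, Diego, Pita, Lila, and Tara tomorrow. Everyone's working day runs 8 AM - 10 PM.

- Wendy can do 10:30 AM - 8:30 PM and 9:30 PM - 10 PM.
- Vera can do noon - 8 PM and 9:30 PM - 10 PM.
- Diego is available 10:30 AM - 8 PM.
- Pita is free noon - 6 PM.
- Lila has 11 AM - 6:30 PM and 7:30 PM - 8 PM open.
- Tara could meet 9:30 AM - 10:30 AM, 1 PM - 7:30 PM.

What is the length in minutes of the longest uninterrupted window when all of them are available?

Wendy ∩ Vera: 12:00-20:00, 21:30-22:00.
Wendy ∩ Vera ∩ Diego: 12:00-20:00.
Wendy ∩ Vera ∩ Diego ∩ Pita: 12:00-18:00.
Wendy ∩ Vera ∩ Diego ∩ Pita ∩ Lila: 12:00-18:00.
Wendy ∩ Vera ∩ Diego ∩ Pita ∩ Lila ∩ Tara: 13:00-18:00.
The longest is 13:00-18:00 at 300 minutes.

300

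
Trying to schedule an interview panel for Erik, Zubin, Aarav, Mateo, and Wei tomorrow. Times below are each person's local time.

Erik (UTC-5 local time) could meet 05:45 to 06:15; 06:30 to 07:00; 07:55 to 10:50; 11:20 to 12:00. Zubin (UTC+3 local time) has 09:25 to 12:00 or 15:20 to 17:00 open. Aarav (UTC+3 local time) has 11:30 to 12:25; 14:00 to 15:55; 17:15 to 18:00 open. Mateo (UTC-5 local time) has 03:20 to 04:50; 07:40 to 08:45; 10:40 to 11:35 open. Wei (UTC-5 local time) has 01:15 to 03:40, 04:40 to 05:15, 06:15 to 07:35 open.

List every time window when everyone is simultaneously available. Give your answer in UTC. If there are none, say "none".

none

Erik in UTC: 10:45-11:15, 11:30-12:00, 12:55-15:50, 16:20-17:00 (add 5h to convert from UTC-5).
Zubin in UTC: 06:25-09:00, 12:20-14:00 (subtract 3h to convert from UTC+3).
Aarav in UTC: 08:30-09:25, 11:00-12:55, 14:15-15:00 (subtract 3h to convert from UTC+3).
Mateo in UTC: 08:20-09:50, 12:40-13:45, 15:40-16:35 (add 5h to convert from UTC-5).
Wei in UTC: 06:15-08:40, 09:40-10:15, 11:15-12:35 (add 5h to convert from UTC-5).
Erik ∩ Zubin: 12:55-14:00.
Erik ∩ Zubin ∩ Aarav: ∅.
Erik ∩ Zubin ∩ Aarav ∩ Mateo: ∅.
Erik ∩ Zubin ∩ Aarav ∩ Mateo ∩ Wei: ∅.
There is no time when everyone is free.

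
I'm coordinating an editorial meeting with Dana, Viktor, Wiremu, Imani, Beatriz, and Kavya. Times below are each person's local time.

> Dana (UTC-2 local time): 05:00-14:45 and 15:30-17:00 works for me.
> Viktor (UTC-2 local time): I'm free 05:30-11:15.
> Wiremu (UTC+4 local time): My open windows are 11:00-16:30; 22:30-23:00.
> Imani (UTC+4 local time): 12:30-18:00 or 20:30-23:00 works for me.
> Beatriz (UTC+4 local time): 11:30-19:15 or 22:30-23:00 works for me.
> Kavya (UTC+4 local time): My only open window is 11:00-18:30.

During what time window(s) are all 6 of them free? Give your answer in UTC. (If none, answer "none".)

Dana in UTC: 07:00-16:45, 17:30-19:00 (add 2h to convert from UTC-2).
Viktor in UTC: 07:30-13:15 (add 2h to convert from UTC-2).
Wiremu in UTC: 07:00-12:30, 18:30-19:00 (subtract 4h to convert from UTC+4).
Imani in UTC: 08:30-14:00, 16:30-19:00 (subtract 4h to convert from UTC+4).
Beatriz in UTC: 07:30-15:15, 18:30-19:00 (subtract 4h to convert from UTC+4).
Kavya in UTC: 07:00-14:30 (subtract 4h to convert from UTC+4).
Dana ∩ Viktor: 07:30-13:15.
Dana ∩ Viktor ∩ Wiremu: 07:30-12:30.
Dana ∩ Viktor ∩ Wiremu ∩ Imani: 08:30-12:30.
Dana ∩ Viktor ∩ Wiremu ∩ Imani ∩ Beatriz: 08:30-12:30.
Dana ∩ Viktor ∩ Wiremu ∩ Imani ∩ Beatriz ∩ Kavya: 08:30-12:30.

08:30-12:30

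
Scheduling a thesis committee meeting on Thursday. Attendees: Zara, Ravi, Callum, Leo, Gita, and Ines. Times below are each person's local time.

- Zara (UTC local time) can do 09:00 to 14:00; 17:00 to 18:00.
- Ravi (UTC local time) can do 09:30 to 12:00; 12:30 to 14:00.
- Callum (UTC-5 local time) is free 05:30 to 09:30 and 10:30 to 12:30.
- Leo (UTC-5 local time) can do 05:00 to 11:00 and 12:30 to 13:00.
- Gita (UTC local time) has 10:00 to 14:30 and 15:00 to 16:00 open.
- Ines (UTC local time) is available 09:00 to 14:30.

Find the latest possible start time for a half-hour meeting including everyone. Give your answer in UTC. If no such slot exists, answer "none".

Zara in UTC: 09:00-14:00, 17:00-18:00.
Ravi in UTC: 09:30-12:00, 12:30-14:00.
Callum in UTC: 10:30-14:30, 15:30-17:30 (add 5h to convert from UTC-5).
Leo in UTC: 10:00-16:00, 17:30-18:00 (add 5h to convert from UTC-5).
Gita in UTC: 10:00-14:30, 15:00-16:00.
Ines in UTC: 09:00-14:30.
Zara ∩ Ravi: 09:30-12:00, 12:30-14:00.
Zara ∩ Ravi ∩ Callum: 10:30-12:00, 12:30-14:00.
Zara ∩ Ravi ∩ Callum ∩ Leo: 10:30-12:00, 12:30-14:00.
Zara ∩ Ravi ∩ Callum ∩ Leo ∩ Gita: 10:30-12:00, 12:30-14:00.
Zara ∩ Ravi ∩ Callum ∩ Leo ∩ Gita ∩ Ines: 10:30-12:00, 12:30-14:00.
The last common window of at least 30 minutes is 12:30-14:00; a 30-minute meeting can start as late as 13:30 and still end by 14:00.

13:30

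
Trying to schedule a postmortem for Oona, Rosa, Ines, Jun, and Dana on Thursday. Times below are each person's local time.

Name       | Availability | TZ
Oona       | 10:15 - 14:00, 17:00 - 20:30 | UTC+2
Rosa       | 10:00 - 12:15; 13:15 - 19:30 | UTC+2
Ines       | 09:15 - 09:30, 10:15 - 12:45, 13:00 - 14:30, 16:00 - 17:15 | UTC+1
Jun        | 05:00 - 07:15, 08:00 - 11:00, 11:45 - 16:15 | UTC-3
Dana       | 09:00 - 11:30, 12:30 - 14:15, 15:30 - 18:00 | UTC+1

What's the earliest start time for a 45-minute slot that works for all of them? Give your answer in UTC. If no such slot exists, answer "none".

Oona in UTC: 08:15-12:00, 15:00-18:30 (subtract 2h to convert from UTC+2).
Rosa in UTC: 08:00-10:15, 11:15-17:30 (subtract 2h to convert from UTC+2).
Ines in UTC: 08:15-08:30, 09:15-11:45, 12:00-13:30, 15:00-16:15 (subtract 1h to convert from UTC+1).
Jun in UTC: 08:00-10:15, 11:00-14:00, 14:45-19:15 (add 3h to convert from UTC-3).
Dana in UTC: 08:00-10:30, 11:30-13:15, 14:30-17:00 (subtract 1h to convert from UTC+1).
Oona ∩ Rosa: 08:15-10:15, 11:15-12:00, 15:00-17:30.
Oona ∩ Rosa ∩ Ines: 08:15-08:30, 09:15-10:15, 11:15-11:45, 15:00-16:15.
Oona ∩ Rosa ∩ Ines ∩ Jun: 08:15-08:30, 09:15-10:15, 11:15-11:45, 15:00-16:15.
Oona ∩ Rosa ∩ Ines ∩ Jun ∩ Dana: 08:15-08:30, 09:15-10:15, 11:30-11:45, 15:00-16:15.
So the common availability across everyone is 08:15-08:30, 09:15-10:15, 11:30-11:45, 15:00-16:15.
The first common window of at least 45 minutes is 09:15-10:15, so the earliest start is 09:15.

09:15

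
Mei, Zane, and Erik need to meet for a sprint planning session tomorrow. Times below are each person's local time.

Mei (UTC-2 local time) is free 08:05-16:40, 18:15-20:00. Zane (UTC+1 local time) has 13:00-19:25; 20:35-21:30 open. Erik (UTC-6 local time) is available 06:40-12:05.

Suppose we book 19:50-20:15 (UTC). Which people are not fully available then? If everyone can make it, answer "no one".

Erik, Mei

Mei in UTC: 10:05-18:40, 20:15-22:00 (add 2h to convert from UTC-2).
Zane in UTC: 12:00-18:25, 19:35-20:30 (subtract 1h to convert from UTC+1).
Erik in UTC: 12:40-18:05 (add 6h to convert from UTC-6).
Mei: not fully free for 19:50-20:15. Zane: free for 19:50-20:15. Erik: not fully free for 19:50-20:15.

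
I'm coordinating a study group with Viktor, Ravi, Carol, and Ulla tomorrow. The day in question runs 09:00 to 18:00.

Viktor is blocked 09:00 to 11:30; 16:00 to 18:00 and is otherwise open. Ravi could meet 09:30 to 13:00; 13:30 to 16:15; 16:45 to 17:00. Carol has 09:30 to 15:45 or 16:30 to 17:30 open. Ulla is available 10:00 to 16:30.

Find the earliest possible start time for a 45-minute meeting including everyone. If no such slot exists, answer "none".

11:30

Viktor free: 11:30-16:00 (invert busy blocks within the working day).
Ravi free: 09:30-13:00, 13:30-16:15, 16:45-17:00.
Carol free: 09:30-15:45, 16:30-17:30.
Ulla free: 10:00-16:30.
Viktor ∩ Ravi: 11:30-13:00, 13:30-16:00.
Viktor ∩ Ravi ∩ Carol: 11:30-13:00, 13:30-15:45.
Viktor ∩ Ravi ∩ Carol ∩ Ulla: 11:30-13:00, 13:30-15:45.
The first common window of at least 45 minutes is 11:30-13:00, so the earliest start is 11:30.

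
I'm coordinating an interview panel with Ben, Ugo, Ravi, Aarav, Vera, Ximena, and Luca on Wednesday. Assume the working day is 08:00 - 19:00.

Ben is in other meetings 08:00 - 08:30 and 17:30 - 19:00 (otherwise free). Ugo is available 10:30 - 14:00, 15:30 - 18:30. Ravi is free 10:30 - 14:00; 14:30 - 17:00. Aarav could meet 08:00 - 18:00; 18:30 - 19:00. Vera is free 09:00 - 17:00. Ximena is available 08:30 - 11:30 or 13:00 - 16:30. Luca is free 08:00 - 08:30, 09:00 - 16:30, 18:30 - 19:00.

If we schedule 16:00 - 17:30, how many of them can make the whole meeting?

Ben free: 08:30-17:30 (invert busy blocks within the working day).
Ugo free: 10:30-14:00, 15:30-18:30.
Ravi free: 10:30-14:00, 14:30-17:00.
Aarav free: 08:00-18:00, 18:30-19:00.
Vera free: 09:00-17:00.
Ximena free: 08:30-11:30, 13:00-16:30.
Luca free: 08:00-08:30, 09:00-16:30, 18:30-19:00.
Ben, Ugo, and Aarav can make the full 16:00-17:30 slot — that's 3.

3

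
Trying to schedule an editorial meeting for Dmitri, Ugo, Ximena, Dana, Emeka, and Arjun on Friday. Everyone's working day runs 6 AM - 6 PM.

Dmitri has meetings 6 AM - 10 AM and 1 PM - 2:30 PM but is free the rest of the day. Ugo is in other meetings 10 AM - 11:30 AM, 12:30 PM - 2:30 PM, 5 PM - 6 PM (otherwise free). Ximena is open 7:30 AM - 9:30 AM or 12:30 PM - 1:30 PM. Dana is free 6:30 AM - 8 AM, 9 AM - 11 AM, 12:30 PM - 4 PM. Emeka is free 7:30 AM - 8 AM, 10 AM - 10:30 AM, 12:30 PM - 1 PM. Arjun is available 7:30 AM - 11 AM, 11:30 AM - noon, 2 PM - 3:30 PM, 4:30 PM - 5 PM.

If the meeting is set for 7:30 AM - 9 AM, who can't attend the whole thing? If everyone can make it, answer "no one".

Dana, Dmitri, Emeka

Dmitri free: 10:00-13:00, 14:30-18:00 (invert busy blocks within the working day).
Ugo free: 06:00-10:00, 11:30-12:30, 14:30-17:00 (invert busy blocks within the working day).
Ximena free: 07:30-09:30, 12:30-13:30.
Dana free: 06:30-08:00, 09:00-11:00, 12:30-16:00.
Emeka free: 07:30-08:00, 10:00-10:30, 12:30-13:00.
Arjun free: 07:30-11:00, 11:30-12:00, 14:00-15:30, 16:30-17:00.
Dmitri: not fully free for 07:30-09:00. Ugo: free for 07:30-09:00. Ximena: free for 07:30-09:00. Dana: not fully free for 07:30-09:00. Emeka: not fully free for 07:30-09:00. Arjun: free for 07:30-09:00.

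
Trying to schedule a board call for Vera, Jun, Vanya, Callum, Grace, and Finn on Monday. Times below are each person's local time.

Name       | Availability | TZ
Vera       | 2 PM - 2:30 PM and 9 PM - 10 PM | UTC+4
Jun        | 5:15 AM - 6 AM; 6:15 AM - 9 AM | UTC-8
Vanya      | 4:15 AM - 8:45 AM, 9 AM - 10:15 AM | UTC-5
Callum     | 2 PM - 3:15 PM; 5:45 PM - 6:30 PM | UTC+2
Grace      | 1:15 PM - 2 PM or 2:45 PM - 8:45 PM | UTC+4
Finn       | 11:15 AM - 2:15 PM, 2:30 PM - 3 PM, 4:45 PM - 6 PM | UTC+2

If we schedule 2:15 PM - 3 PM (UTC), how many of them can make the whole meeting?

Vera in UTC: 10:00-10:30, 17:00-18:00 (subtract 4h to convert from UTC+4).
Jun in UTC: 13:15-14:00, 14:15-17:00 (add 8h to convert from UTC-8).
Vanya in UTC: 09:15-13:45, 14:00-15:15 (add 5h to convert from UTC-5).
Callum in UTC: 12:00-13:15, 15:45-16:30 (subtract 2h to convert from UTC+2).
Grace in UTC: 09:15-10:00, 10:45-16:45 (subtract 4h to convert from UTC+4).
Finn in UTC: 09:15-12:15, 12:30-13:00, 14:45-16:00 (subtract 2h to convert from UTC+2).
Jun, Vanya, and Grace can make the full 14:15-15:00 slot — that's 3.

3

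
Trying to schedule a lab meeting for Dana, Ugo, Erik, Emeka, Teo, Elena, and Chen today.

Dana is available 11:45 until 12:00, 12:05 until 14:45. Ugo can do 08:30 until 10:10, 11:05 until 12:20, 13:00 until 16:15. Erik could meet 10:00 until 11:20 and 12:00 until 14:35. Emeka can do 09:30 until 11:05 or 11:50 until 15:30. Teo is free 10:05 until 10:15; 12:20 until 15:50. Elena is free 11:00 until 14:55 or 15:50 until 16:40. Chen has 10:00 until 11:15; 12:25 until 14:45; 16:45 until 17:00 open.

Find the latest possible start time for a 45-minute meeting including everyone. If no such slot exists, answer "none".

Dana ∩ Ugo: 11:45-12:00, 12:05-12:20, 13:00-14:45.
Dana ∩ Ugo ∩ Erik: 12:05-12:20, 13:00-14:35.
Dana ∩ Ugo ∩ Erik ∩ Emeka: 12:05-12:20, 13:00-14:35.
Dana ∩ Ugo ∩ Erik ∩ Emeka ∩ Teo: 13:00-14:35.
Dana ∩ Ugo ∩ Erik ∩ Emeka ∩ Teo ∩ Elena: 13:00-14:35.
Dana ∩ Ugo ∩ Erik ∩ Emeka ∩ Teo ∩ Elena ∩ Chen: 13:00-14:35.
The last common window of at least 45 minutes is 13:00-14:35; a 45-minute meeting can start as late as 13:50 and still end by 14:35.

13:50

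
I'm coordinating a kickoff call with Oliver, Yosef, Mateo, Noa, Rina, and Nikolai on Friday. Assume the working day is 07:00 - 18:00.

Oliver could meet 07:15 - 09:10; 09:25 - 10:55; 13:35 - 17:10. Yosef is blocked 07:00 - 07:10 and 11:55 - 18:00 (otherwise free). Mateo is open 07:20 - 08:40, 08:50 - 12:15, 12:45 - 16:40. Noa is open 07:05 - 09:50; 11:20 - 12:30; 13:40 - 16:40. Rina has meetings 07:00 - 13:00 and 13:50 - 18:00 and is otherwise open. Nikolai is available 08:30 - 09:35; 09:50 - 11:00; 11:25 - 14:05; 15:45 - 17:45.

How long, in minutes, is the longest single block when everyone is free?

0

Oliver free: 07:15-09:10, 09:25-10:55, 13:35-17:10.
Yosef free: 07:10-11:55 (invert busy blocks within the working day).
Mateo free: 07:20-08:40, 08:50-12:15, 12:45-16:40.
Noa free: 07:05-09:50, 11:20-12:30, 13:40-16:40.
Rina free: 13:00-13:50 (invert busy blocks within the working day).
Nikolai free: 08:30-09:35, 09:50-11:00, 11:25-14:05, 15:45-17:45.
Oliver ∩ Yosef: 07:15-09:10, 09:25-10:55.
Oliver ∩ Yosef ∩ Mateo: 07:20-08:40, 08:50-09:10, 09:25-10:55.
Oliver ∩ Yosef ∩ Mateo ∩ Noa: 07:20-08:40, 08:50-09:10, 09:25-09:50.
Oliver ∩ Yosef ∩ Mateo ∩ Noa ∩ Rina: ∅.
Oliver ∩ Yosef ∩ Mateo ∩ Noa ∩ Rina ∩ Nikolai: ∅.
There is no time when everyone is free.
No common window exists, so the longest block is 0 minutes.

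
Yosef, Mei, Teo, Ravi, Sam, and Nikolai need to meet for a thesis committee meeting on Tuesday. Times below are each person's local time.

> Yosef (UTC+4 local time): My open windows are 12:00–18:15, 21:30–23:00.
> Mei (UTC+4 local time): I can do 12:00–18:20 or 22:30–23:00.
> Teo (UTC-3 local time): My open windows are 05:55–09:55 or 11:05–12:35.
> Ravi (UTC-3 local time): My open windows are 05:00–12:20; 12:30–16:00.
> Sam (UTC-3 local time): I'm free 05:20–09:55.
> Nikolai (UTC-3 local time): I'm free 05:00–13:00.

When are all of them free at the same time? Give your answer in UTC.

08:55-12:55

Yosef in UTC: 08:00-14:15, 17:30-19:00 (subtract 4h to convert from UTC+4).
Mei in UTC: 08:00-14:20, 18:30-19:00 (subtract 4h to convert from UTC+4).
Teo in UTC: 08:55-12:55, 14:05-15:35 (add 3h to convert from UTC-3).
Ravi in UTC: 08:00-15:20, 15:30-19:00 (add 3h to convert from UTC-3).
Sam in UTC: 08:20-12:55 (add 3h to convert from UTC-3).
Nikolai in UTC: 08:00-16:00 (add 3h to convert from UTC-3).
Yosef ∩ Mei: 08:00-14:15, 18:30-19:00.
Yosef ∩ Mei ∩ Teo: 08:55-12:55, 14:05-14:15.
Yosef ∩ Mei ∩ Teo ∩ Ravi: 08:55-12:55, 14:05-14:15.
Yosef ∩ Mei ∩ Teo ∩ Ravi ∩ Sam: 08:55-12:55.
Yosef ∩ Mei ∩ Teo ∩ Ravi ∩ Sam ∩ Nikolai: 08:55-12:55.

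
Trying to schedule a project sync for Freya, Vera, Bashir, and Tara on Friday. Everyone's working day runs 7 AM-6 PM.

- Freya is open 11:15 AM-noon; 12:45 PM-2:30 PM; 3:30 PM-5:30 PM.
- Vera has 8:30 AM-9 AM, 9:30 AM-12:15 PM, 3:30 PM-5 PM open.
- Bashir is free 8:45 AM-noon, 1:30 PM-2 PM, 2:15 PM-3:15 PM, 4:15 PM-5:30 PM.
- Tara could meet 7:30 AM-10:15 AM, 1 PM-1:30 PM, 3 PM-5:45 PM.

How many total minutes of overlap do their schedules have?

45

Freya ∩ Vera: 11:15-12:00, 15:30-17:00.
Freya ∩ Vera ∩ Bashir: 11:15-12:00, 16:15-17:00.
Freya ∩ Vera ∩ Bashir ∩ Tara: 16:15-17:00.
That's a single block of 45 minutes.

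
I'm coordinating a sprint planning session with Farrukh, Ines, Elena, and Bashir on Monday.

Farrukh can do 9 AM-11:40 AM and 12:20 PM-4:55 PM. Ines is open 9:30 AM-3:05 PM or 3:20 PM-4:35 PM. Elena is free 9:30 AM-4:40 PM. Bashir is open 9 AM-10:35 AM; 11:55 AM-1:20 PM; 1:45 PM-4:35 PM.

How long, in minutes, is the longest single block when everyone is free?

80

Farrukh ∩ Ines: 09:30-11:40, 12:20-15:05, 15:20-16:35.
Farrukh ∩ Ines ∩ Elena: 09:30-11:40, 12:20-15:05, 15:20-16:35.
Farrukh ∩ Ines ∩ Elena ∩ Bashir: 09:30-10:35, 12:20-13:20, 13:45-15:05, 15:20-16:35.
So the common availability across everyone is 09:30-10:35, 12:20-13:20, 13:45-15:05, 15:20-16:35.
The longest is 13:45-15:05 at 80 minutes.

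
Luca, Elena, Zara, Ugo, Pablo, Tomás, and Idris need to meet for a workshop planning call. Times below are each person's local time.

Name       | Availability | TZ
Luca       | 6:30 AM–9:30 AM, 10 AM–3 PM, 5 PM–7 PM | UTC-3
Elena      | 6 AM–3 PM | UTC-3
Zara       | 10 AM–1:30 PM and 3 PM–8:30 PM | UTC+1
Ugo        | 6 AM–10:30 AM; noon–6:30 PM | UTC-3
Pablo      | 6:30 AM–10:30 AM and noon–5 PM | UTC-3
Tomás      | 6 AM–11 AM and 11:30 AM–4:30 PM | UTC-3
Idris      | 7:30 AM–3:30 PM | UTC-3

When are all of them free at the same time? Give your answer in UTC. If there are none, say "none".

Luca in UTC: 09:30-12:30, 13:00-18:00, 20:00-22:00 (add 3h to convert from UTC-3).
Elena in UTC: 09:00-18:00 (add 3h to convert from UTC-3).
Zara in UTC: 09:00-12:30, 14:00-19:30 (subtract 1h to convert from UTC+1).
Ugo in UTC: 09:00-13:30, 15:00-21:30 (add 3h to convert from UTC-3).
Pablo in UTC: 09:30-13:30, 15:00-20:00 (add 3h to convert from UTC-3).
Tomás in UTC: 09:00-14:00, 14:30-19:30 (add 3h to convert from UTC-3).
Idris in UTC: 10:30-18:30 (add 3h to convert from UTC-3).
Luca ∩ Elena: 09:30-12:30, 13:00-18:00.
Luca ∩ Elena ∩ Zara: 09:30-12:30, 14:00-18:00.
Luca ∩ Elena ∩ Zara ∩ Ugo: 09:30-12:30, 15:00-18:00.
Luca ∩ Elena ∩ Zara ∩ Ugo ∩ Pablo: 09:30-12:30, 15:00-18:00.
Luca ∩ Elena ∩ Zara ∩ Ugo ∩ Pablo ∩ Tomás: 09:30-12:30, 15:00-18:00.
Luca ∩ Elena ∩ Zara ∩ Ugo ∩ Pablo ∩ Tomás ∩ Idris: 10:30-12:30, 15:00-18:00.
Those are the intersection windows.

10:30-12:30, 15:00-18:00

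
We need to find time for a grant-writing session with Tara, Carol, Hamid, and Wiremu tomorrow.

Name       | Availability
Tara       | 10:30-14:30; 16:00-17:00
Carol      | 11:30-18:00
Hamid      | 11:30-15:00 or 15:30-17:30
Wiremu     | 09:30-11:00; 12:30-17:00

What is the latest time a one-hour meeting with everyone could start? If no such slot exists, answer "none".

Tara ∩ Carol: 11:30-14:30, 16:00-17:00.
Tara ∩ Carol ∩ Hamid: 11:30-14:30, 16:00-17:00.
Tara ∩ Carol ∩ Hamid ∩ Wiremu: 12:30-14:30, 16:00-17:00.
So the common availability across everyone is 12:30-14:30, 16:00-17:00.
The last common window of at least 60 minutes is 16:00-17:00; a 60-minute meeting can start as late as 16:00 and still end by 17:00.

16:00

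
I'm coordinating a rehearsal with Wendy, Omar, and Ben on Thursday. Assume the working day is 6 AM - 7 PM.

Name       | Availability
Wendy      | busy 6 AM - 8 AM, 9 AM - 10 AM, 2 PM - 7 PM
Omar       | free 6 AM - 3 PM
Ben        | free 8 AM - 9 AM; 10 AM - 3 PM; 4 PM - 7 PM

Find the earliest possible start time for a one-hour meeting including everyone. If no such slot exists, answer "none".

08:00

Wendy free: 08:00-09:00, 10:00-14:00 (invert busy blocks within the working day).
Omar free: 06:00-15:00.
Ben free: 08:00-09:00, 10:00-15:00, 16:00-19:00.
Wendy ∩ Omar: 08:00-09:00, 10:00-14:00.
Wendy ∩ Omar ∩ Ben: 08:00-09:00, 10:00-14:00.
The first common window of at least 60 minutes is 08:00-09:00, so the earliest start is 08:00.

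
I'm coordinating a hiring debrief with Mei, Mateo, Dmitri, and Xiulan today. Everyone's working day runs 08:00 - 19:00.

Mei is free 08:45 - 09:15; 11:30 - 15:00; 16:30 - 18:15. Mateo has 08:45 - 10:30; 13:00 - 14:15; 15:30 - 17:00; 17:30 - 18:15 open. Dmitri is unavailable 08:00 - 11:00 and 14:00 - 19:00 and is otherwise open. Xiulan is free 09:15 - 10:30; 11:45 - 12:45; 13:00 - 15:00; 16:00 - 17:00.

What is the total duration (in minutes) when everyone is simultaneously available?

Mei free: 08:45-09:15, 11:30-15:00, 16:30-18:15.
Mateo free: 08:45-10:30, 13:00-14:15, 15:30-17:00, 17:30-18:15.
Dmitri free: 11:00-14:00 (invert busy blocks within the working day).
Xiulan free: 09:15-10:30, 11:45-12:45, 13:00-15:00, 16:00-17:00.
Mei ∩ Mateo: 08:45-09:15, 13:00-14:15, 16:30-17:00, 17:30-18:15.
Mei ∩ Mateo ∩ Dmitri: 13:00-14:00.
Mei ∩ Mateo ∩ Dmitri ∩ Xiulan: 13:00-14:00.
Those are the intersection windows.
That's a single block of 60 minutes.

60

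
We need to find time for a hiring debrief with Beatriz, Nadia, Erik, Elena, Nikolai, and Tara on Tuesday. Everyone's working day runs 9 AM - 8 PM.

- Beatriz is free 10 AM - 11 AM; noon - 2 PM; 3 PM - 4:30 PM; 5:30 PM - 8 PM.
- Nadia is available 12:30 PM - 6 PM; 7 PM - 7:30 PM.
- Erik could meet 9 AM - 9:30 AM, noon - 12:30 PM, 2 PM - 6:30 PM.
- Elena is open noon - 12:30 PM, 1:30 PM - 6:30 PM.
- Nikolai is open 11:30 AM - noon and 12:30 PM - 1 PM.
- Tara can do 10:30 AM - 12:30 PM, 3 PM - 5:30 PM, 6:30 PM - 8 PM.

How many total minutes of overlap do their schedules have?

Beatriz ∩ Nadia: 12:30-14:00, 15:00-16:30, 17:30-18:00, 19:00-19:30.
Beatriz ∩ Nadia ∩ Erik: 15:00-16:30, 17:30-18:00.
Beatriz ∩ Nadia ∩ Erik ∩ Elena: 15:00-16:30, 17:30-18:00.
Beatriz ∩ Nadia ∩ Erik ∩ Elena ∩ Nikolai: ∅.
Beatriz ∩ Nadia ∩ Erik ∩ Elena ∩ Nikolai ∩ Tara: ∅.
There is no time when everyone is free.
There is no common window, so the total is 0 minutes.

0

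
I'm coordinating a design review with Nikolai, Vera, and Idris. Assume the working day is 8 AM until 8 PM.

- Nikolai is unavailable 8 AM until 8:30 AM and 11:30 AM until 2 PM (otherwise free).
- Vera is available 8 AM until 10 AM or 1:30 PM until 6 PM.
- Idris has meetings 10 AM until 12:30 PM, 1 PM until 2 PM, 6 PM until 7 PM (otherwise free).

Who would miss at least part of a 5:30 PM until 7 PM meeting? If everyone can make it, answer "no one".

Nikolai free: 08:30-11:30, 14:00-20:00 (invert busy blocks within the working day).
Vera free: 08:00-10:00, 13:30-18:00.
Idris free: 08:00-10:00, 12:30-13:00, 14:00-18:00, 19:00-20:00 (invert busy blocks within the working day).
Nikolai: free for 17:30-19:00. Vera: not fully free for 17:30-19:00. Idris: not fully free for 17:30-19:00.

Idris, Vera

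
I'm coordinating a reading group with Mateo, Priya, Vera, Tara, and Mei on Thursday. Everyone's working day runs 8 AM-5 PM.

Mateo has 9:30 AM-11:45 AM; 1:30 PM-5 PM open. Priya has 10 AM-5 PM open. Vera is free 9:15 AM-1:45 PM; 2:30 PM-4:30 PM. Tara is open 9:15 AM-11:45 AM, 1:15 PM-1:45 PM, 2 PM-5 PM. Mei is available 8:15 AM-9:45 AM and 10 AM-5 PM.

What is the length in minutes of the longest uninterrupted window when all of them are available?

Mateo ∩ Priya: 10:00-11:45, 13:30-17:00.
Mateo ∩ Priya ∩ Vera: 10:00-11:45, 13:30-13:45, 14:30-16:30.
Mateo ∩ Priya ∩ Vera ∩ Tara: 10:00-11:45, 13:30-13:45, 14:30-16:30.
Mateo ∩ Priya ∩ Vera ∩ Tara ∩ Mei: 10:00-11:45, 13:30-13:45, 14:30-16:30.
The longest is 14:30-16:30 at 120 minutes.

120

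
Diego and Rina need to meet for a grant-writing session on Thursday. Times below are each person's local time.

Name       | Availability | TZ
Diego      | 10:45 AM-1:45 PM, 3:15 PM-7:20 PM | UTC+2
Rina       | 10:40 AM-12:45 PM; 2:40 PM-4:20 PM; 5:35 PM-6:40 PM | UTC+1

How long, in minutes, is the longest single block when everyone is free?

125

Diego in UTC: 08:45-11:45, 13:15-17:20 (subtract 2h to convert from UTC+2).
Rina in UTC: 09:40-11:45, 13:40-15:20, 16:35-17:40 (subtract 1h to convert from UTC+1).
Diego ∩ Rina: 09:40-11:45, 13:40-15:20, 16:35-17:20.
Those are the intersection windows.
The longest is 09:40-11:45 at 125 minutes.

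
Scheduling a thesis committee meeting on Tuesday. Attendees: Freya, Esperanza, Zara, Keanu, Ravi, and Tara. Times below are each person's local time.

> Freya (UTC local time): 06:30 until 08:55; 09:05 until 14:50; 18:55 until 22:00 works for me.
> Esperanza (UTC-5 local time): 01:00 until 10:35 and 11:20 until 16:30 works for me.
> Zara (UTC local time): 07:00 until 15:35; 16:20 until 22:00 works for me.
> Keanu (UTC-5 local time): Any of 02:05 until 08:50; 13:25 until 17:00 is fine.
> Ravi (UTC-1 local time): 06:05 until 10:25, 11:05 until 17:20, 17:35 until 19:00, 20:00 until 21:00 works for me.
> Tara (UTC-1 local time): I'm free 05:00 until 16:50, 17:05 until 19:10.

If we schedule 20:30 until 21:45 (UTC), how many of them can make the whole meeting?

Freya in UTC: 06:30-08:55, 09:05-14:50, 18:55-22:00.
Esperanza in UTC: 06:00-15:35, 16:20-21:30 (add 5h to convert from UTC-5).
Zara in UTC: 07:00-15:35, 16:20-22:00.
Keanu in UTC: 07:05-13:50, 18:25-22:00 (add 5h to convert from UTC-5).
Ravi in UTC: 07:05-11:25, 12:05-18:20, 18:35-20:00, 21:00-22:00 (add 1h to convert from UTC-1).
Tara in UTC: 06:00-17:50, 18:05-20:10 (add 1h to convert from UTC-1).
Freya, Zara, and Keanu can make the full 20:30-21:45 slot — that's 3.

3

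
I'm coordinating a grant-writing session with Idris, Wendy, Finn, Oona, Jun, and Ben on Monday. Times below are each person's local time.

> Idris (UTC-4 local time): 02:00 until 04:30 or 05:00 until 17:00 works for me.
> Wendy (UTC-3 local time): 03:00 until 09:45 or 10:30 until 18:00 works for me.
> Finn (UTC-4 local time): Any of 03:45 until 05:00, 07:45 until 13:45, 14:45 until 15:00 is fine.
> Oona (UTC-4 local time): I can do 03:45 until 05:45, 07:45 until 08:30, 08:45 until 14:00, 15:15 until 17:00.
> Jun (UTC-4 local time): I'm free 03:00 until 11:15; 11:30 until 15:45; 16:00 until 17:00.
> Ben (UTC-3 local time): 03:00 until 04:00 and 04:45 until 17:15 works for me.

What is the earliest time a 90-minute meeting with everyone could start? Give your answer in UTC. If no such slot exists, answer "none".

Idris in UTC: 06:00-08:30, 09:00-21:00 (add 4h to convert from UTC-4).
Wendy in UTC: 06:00-12:45, 13:30-21:00 (add 3h to convert from UTC-3).
Finn in UTC: 07:45-09:00, 11:45-17:45, 18:45-19:00 (add 4h to convert from UTC-4).
Oona in UTC: 07:45-09:45, 11:45-12:30, 12:45-18:00, 19:15-21:00 (add 4h to convert from UTC-4).
Jun in UTC: 07:00-15:15, 15:30-19:45, 20:00-21:00 (add 4h to convert from UTC-4).
Ben in UTC: 06:00-07:00, 07:45-20:15 (add 3h to convert from UTC-3).
Idris ∩ Wendy: 06:00-08:30, 09:00-12:45, 13:30-21:00.
Idris ∩ Wendy ∩ Finn: 07:45-08:30, 11:45-12:45, 13:30-17:45, 18:45-19:00.
Idris ∩ Wendy ∩ Finn ∩ Oona: 07:45-08:30, 11:45-12:30, 13:30-17:45.
Idris ∩ Wendy ∩ Finn ∩ Oona ∩ Jun: 07:45-08:30, 11:45-12:30, 13:30-15:15, 15:30-17:45.
Idris ∩ Wendy ∩ Finn ∩ Oona ∩ Jun ∩ Ben: 07:45-08:30, 11:45-12:30, 13:30-15:15, 15:30-17:45.
So the common availability across everyone is 07:45-08:30, 11:45-12:30, 13:30-15:15, 15:30-17:45.
The first common window of at least 90 minutes is 13:30-15:15, so the earliest start is 13:30.

13:30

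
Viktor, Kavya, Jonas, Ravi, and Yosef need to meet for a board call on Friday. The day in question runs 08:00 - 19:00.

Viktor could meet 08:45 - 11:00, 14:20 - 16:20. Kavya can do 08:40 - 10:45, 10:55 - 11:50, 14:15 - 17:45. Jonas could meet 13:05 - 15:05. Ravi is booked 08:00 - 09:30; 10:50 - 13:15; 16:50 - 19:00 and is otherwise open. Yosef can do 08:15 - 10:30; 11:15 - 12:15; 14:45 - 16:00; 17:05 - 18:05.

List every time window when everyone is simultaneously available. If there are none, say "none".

14:45-15:05

Viktor free: 08:45-11:00, 14:20-16:20.
Kavya free: 08:40-10:45, 10:55-11:50, 14:15-17:45.
Jonas free: 13:05-15:05.
Ravi free: 09:30-10:50, 13:15-16:50 (invert busy blocks within the working day).
Yosef free: 08:15-10:30, 11:15-12:15, 14:45-16:00, 17:05-18:05.
Viktor ∩ Kavya: 08:45-10:45, 10:55-11:00, 14:20-16:20.
Viktor ∩ Kavya ∩ Jonas: 14:20-15:05.
Viktor ∩ Kavya ∩ Jonas ∩ Ravi: 14:20-15:05.
Viktor ∩ Kavya ∩ Jonas ∩ Ravi ∩ Yosef: 14:45-15:05.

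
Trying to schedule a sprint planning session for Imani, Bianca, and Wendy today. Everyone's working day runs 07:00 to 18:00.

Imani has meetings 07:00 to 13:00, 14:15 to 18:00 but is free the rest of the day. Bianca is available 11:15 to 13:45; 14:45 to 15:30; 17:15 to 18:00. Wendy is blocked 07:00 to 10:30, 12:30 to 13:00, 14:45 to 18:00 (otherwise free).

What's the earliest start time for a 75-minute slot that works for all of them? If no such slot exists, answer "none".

Imani free: 13:00-14:15 (invert busy blocks within the working day).
Bianca free: 11:15-13:45, 14:45-15:30, 17:15-18:00.
Wendy free: 10:30-12:30, 13:00-14:45 (invert busy blocks within the working day).
Imani ∩ Bianca: 13:00-13:45.
Imani ∩ Bianca ∩ Wendy: 13:00-13:45.
No common window is at least 75 minutes long.

none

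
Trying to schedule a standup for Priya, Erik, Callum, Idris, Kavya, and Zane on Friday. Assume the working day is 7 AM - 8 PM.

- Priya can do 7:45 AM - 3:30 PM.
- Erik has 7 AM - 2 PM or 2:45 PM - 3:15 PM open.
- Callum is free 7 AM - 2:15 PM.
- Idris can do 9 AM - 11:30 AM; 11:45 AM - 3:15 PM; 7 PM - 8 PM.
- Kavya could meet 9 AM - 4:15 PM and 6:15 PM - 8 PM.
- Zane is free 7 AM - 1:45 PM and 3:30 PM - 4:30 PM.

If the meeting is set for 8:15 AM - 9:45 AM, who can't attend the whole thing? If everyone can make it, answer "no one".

Idris, Kavya

Priya: free for 08:15-09:45. Erik: free for 08:15-09:45. Callum: free for 08:15-09:45. Idris: not fully free for 08:15-09:45. Kavya: not fully free for 08:15-09:45. Zane: free for 08:15-09:45.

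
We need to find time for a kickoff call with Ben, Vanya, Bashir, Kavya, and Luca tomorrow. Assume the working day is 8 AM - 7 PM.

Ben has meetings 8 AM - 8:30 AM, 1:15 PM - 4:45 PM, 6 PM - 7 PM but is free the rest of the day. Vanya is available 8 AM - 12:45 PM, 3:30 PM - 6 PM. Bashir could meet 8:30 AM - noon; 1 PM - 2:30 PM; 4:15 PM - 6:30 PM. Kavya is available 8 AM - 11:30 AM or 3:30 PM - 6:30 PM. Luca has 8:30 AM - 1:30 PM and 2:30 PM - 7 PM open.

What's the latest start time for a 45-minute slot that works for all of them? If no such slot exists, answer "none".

17:15

Ben free: 08:30-13:15, 16:45-18:00 (invert busy blocks within the working day).
Vanya free: 08:00-12:45, 15:30-18:00.
Bashir free: 08:30-12:00, 13:00-14:30, 16:15-18:30.
Kavya free: 08:00-11:30, 15:30-18:30.
Luca free: 08:30-13:30, 14:30-19:00.
Ben ∩ Vanya: 08:30-12:45, 16:45-18:00.
Ben ∩ Vanya ∩ Bashir: 08:30-12:00, 16:45-18:00.
Ben ∩ Vanya ∩ Bashir ∩ Kavya: 08:30-11:30, 16:45-18:00.
Ben ∩ Vanya ∩ Bashir ∩ Kavya ∩ Luca: 08:30-11:30, 16:45-18:00.
The last common window of at least 45 minutes is 16:45-18:00; a 45-minute meeting can start as late as 17:15 and still end by 18:00.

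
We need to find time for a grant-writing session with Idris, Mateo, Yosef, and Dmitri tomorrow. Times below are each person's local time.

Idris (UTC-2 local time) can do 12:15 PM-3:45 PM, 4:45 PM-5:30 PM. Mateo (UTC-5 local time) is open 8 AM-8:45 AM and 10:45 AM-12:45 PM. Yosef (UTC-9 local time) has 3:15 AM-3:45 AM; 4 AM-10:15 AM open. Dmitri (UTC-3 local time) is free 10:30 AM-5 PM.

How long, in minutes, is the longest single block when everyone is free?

Idris in UTC: 14:15-17:45, 18:45-19:30 (add 2h to convert from UTC-2).
Mateo in UTC: 13:00-13:45, 15:45-17:45 (add 5h to convert from UTC-5).
Yosef in UTC: 12:15-12:45, 13:00-19:15 (add 9h to convert from UTC-9).
Dmitri in UTC: 13:30-20:00 (add 3h to convert from UTC-3).
Idris ∩ Mateo: 15:45-17:45.
Idris ∩ Mateo ∩ Yosef: 15:45-17:45.
Idris ∩ Mateo ∩ Yosef ∩ Dmitri: 15:45-17:45.
Those are the intersection windows.
The longest is 15:45-17:45 at 120 minutes.

120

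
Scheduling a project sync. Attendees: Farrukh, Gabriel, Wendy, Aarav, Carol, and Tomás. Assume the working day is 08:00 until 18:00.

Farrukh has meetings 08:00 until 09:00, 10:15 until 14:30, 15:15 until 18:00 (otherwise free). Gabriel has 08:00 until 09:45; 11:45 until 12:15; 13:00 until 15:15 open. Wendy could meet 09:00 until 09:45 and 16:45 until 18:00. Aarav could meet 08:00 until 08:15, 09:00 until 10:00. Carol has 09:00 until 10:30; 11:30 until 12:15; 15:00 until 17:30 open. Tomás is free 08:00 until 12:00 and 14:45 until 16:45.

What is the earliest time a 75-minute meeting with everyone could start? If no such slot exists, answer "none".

none

Farrukh free: 09:00-10:15, 14:30-15:15 (invert busy blocks within the working day).
Gabriel free: 08:00-09:45, 11:45-12:15, 13:00-15:15.
Wendy free: 09:00-09:45, 16:45-18:00.
Aarav free: 08:00-08:15, 09:00-10:00.
Carol free: 09:00-10:30, 11:30-12:15, 15:00-17:30.
Tomás free: 08:00-12:00, 14:45-16:45.
Farrukh ∩ Gabriel: 09:00-09:45, 14:30-15:15.
Farrukh ∩ Gabriel ∩ Wendy: 09:00-09:45.
Farrukh ∩ Gabriel ∩ Wendy ∩ Aarav: 09:00-09:45.
Farrukh ∩ Gabriel ∩ Wendy ∩ Aarav ∩ Carol: 09:00-09:45.
Farrukh ∩ Gabriel ∩ Wendy ∩ Aarav ∩ Carol ∩ Tomás: 09:00-09:45.
No common window is at least 75 minutes long.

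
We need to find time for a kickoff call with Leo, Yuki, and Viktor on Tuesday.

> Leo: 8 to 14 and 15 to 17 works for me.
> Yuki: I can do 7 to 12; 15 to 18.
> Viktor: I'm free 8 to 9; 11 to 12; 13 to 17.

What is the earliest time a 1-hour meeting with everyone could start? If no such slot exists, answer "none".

08:00

Leo ∩ Yuki: 08:00-12:00, 15:00-17:00.
Leo ∩ Yuki ∩ Viktor: 08:00-09:00, 11:00-12:00, 15:00-17:00.
The first common window of at least 60 minutes is 08:00-09:00, so the earliest start is 08:00.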